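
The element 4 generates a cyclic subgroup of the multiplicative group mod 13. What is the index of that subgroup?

2

The order of 4 must divide φ(13) = 13 − 1 = 12 = 2^2 · 3.
Divisors of 12: 1, 2, 3, 4, 6, 12.
Test each divisor d:
4^1 ≡ 4 (mod 13)
4^2 ≡ 3 (mod 13)
4^3 ≡ 12 (mod 13)
4^4 ≡ 9 (mod 13)
4^6 ≡ 1 (mod 13) ✓
So ord_13(4) = 6, hence |⟨4⟩| = 6.
The index is φ(13) / ord(4) = 12 / 6 = 2.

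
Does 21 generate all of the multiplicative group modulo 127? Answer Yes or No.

No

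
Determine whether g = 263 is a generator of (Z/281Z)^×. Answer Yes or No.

φ(281) = 281 − 1 = 280 = 2^3 · 5 · 7.
An element g generates (Z/281Z)^× iff g^(280/q) ≢ 1 (mod 281) for each prime q ∈ {2, 5, 7}.
263^140 ≡ 1 (mod 281)  [q = 2: ≡ 1 ✗]
263^56 ≡ 86 (mod 281)  [q = 5: ≢ 1 ✓]
263^40 ≡ 109 (mod 281)  [q = 7: ≢ 1 ✓]
263^140 ≡ 1 shows ord(263) | 140, strictly less than φ(281); not a primitive root.

No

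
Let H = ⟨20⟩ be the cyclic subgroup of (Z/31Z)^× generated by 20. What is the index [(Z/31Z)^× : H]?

2

Since 20 ∈ (Z/31Z)^×, its order divides φ(31) = 31 − 1 = 30 = 2 · 3 · 5.
Divisors of 30: 1, 2, 3, 5, 6, 10, 15, 30.
Test each divisor d:
20^1 ≡ 20 (mod 31)
20^2 ≡ 28 (mod 31)
20^3 ≡ 2 (mod 31)
20^5 ≡ 25 (mod 31)
20^6 ≡ 4 (mod 31)
20^10 ≡ 5 (mod 31)
20^15 ≡ 1 (mod 31) ✓
Thus |⟨20⟩| = ord(20) = 15.
Index = |(Z/31Z)^×| / |⟨20⟩| = 30 / 15 = 2.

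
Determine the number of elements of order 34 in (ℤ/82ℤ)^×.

0

φ(82) = φ(2)·φ(41) = 1·40 = 40 = 2^3 · 5.
(Z/82Z)^× is cyclic (|G| = 40); a cyclic group of order m has exactly φ(d) elements of each order d | m, and none otherwise.
34 does not divide 40, so no element of (Z/82Z)^× has order 34.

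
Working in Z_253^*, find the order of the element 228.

110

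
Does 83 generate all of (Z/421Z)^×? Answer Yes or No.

φ(421) = 421 − 1 = 420 = 2^2 · 3 · 5 · 7.
83 is a primitive root mod 421 iff 83^(φ(421)/q) ≢ 1 for every prime q | φ(421), i.e. q ∈ {2, 3, 5, 7}.
83^210 ≡ 420 (mod 421)  [q = 2: ≢ 1 ✓]
83^140 ≡ 400 (mod 421)  [q = 3: ≢ 1 ✓]
83^84 ≡ 377 (mod 421)  [q = 5: ≢ 1 ✓]
83^60 ≡ 370 (mod 421)  [q = 7: ≢ 1 ✓]
Every test exponent gives a nontrivial residue, hence 83 generates the full group.

Yes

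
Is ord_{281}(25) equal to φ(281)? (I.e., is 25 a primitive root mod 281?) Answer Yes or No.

φ(281) = 281 − 1 = 280 = 2^3 · 5 · 7.
Test 25^(280/q) mod 281 for each prime factor q of 280:
25^140 ≡ 1 (mod 281)  [q = 2: ≡ 1 ✗]
25^56 ≡ 90 (mod 281)  [q = 5: ≢ 1 ✓]
25^40 ≡ 249 (mod 281)  [q = 7: ≢ 1 ✓]
25^140 ≡ 1 shows ord(25) | 140, strictly less than φ(281); not a primitive root.

No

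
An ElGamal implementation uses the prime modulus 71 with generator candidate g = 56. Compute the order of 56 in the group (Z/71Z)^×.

70

The order of 56 must divide φ(71) = 71 − 1 = 70 = 2 · 5 · 7.
Divisors of 70: 1, 2, 5, 7, 10, 14, 35, 70.
Evaluate successive powers at the divisors of 70:
56^1 ≡ 56 (mod 71)
56^2 ≡ 12 (mod 71)
56^5 ≡ 41 (mod 71)
56^7 ≡ 66 (mod 71)
56^10 ≡ 48 (mod 71)
56^14 ≡ 25 (mod 71)
56^35 ≡ 70 (mod 71)
56^70 ≡ 1 (mod 71) ✓
Therefore the multiplicative order of 56 modulo 71 is 70.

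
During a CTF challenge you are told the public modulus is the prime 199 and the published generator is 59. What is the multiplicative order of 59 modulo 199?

By Lagrange's theorem, ord_199(59) divides φ(199) = 199 − 1 = 198 = 2 · 3^2 · 11.
Divisors of 198: 1, 2, 3, 6, 9, 11, 18, 22, 33, 66, 99, 198.
Evaluate successive powers at the divisors of 198:
59^1 ≡ 59 (mod 199)
59^2 ≡ 98 (mod 199)
59^3 ≡ 11 (mod 199)
59^6 ≡ 121 (mod 199)
59^9 ≡ 137 (mod 199)
59^11 ≡ 93 (mod 199)
59^18 ≡ 63 (mod 199)
59^22 ≡ 92 (mod 199)
59^33 ≡ 198 (mod 199)
59^66 ≡ 1 (mod 199) ✓
Hence ord(59) = 66.

66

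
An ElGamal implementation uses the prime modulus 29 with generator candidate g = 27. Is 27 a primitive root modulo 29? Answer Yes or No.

Yes

φ(29) = 29 − 1 = 28 = 2^2 · 7.
It suffices to check that the order of 27 is not a proper divisor of 28: compute 27^(28/q) for q ∈ {2, 7}.
27^14 ≡ 28 (mod 29)  [q = 2: ≢ 1 ✓]
27^4 ≡ 16 (mod 29)  [q = 7: ≢ 1 ✓]
All checks pass, so 27 has order 28 and is a primitive root modulo 29.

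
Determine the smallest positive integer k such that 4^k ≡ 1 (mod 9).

Since 4 ∈ (Z/9Z)^×, its order divides φ(9) = φ(3^2) = 3·(3−1) = 6 = 2 · 3.
Divisors of 6: 1, 2, 3, 6.
Check 4^d mod 9 for each divisor in increasing order:
4^1 ≡ 4
4^2 ≡ 7
4^3 ≡ 1
Therefore the multiplicative order of 4 modulo 9 is 3.

3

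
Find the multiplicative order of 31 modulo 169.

52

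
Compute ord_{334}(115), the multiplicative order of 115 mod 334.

83

ord(115) | φ(334) = φ(2)·φ(167) = 1·166 = 166 = 2 · 83.
Divisors of 166: 1, 2, 83, 166.
Compute 115^d (mod 334) for the divisors d until we hit 1:
115^1 ≡ 115
115^2 ≡ 199
115^83 ≡ 1
Hence ord(115) = 83.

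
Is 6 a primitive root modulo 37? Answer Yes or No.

No

φ(37) = 37 − 1 = 36 = 2^2 · 3^2.
Test 6^(36/q) mod 37 for each prime factor q of 36:
6^18 ≡ 36 (mod 37)  [q = 2: ≢ 1 ✓]
6^12 ≡ 1 (mod 37)  [q = 3: ≡ 1 ✗]
Since 6^12 ≡ 1, the order of 6 divides 12 < 36, so 6 is not a primitive root.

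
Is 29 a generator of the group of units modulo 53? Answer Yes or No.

No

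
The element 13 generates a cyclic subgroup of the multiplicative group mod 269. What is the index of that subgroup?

ord(13) | φ(269) = 269 − 1 = 268 = 2^2 · 67.
Divisors of 268: 1, 2, 4, 67, 134, 268.
Check 13^d mod 269 for each divisor in increasing order:
13^1 ≡ 13
13^2 ≡ 169
13^4 ≡ 47
13^67 ≡ 268
13^134 ≡ 1
Thus |⟨13⟩| = ord(13) = 134.
[(Z/269Z)^× : ⟨13⟩] = 268/134 = 2.

2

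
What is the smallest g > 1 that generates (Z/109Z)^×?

φ(109) = 109 − 1 = 108 = 2^2 · 3^3.
Test candidates g = 2, 3, … against the prime factors q ∈ {2, 3} of φ(109): g is a generator iff g^(108/q) ≢ 1 for every such q.
g = 2: 2^54 ≡ 108; 2^36 ≡ 1 — hits 1, so not a primitive root.
g = 3: 3^54 ≡ 1 — hits 1, so not a primitive root.
g = 4: 4^54 ≡ 1 — hits 1, so not a primitive root.
g = 5: 5^54 ≡ 1 — hits 1, so not a primitive root.
g = 6: 6^54 ≡ 108; 6^36 ≡ 63 — none is 1, so 6 is a primitive root.
So 6 is the smallest generator of (Z/109Z)^×.

6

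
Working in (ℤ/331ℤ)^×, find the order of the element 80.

11

Since 80 ∈ (Z/331Z)^×, its order divides φ(331) = 331 − 1 = 330 = 2 · 3 · 5 · 11.
Divisors of 330: 1, 2, 3, 5, 6, 10, 11, 15, 22, 30, 33, 55, 66, 110, 165, 330.
Test each divisor d:
80^1 ≡ 80 (mod 331)
80^2 ≡ 111 (mod 331)
80^3 ≡ 274 (mod 331)
80^5 ≡ 293 (mod 331)
80^6 ≡ 270 (mod 331)
80^10 ≡ 120 (mod 331)
80^11 ≡ 1 (mod 331) ✓
Hence ord(80) = 11.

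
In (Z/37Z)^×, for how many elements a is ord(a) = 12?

4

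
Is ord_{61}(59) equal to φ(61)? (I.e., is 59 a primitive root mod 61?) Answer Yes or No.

φ(61) = 61 − 1 = 60 = 2^2 · 3 · 5.
It suffices to check that the order of 59 is not a proper divisor of 60: compute 59^(60/q) for q ∈ {2, 3, 5}.
59^30 ≡ 60 (mod 61)  [q = 2: ≢ 1 ✓]
59^20 ≡ 47 (mod 61)  [q = 3: ≢ 1 ✓]
59^12 ≡ 9 (mod 61)  [q = 5: ≢ 1 ✓]
All checks pass, so 59 has order 60 and is a primitive root modulo 61.

Yes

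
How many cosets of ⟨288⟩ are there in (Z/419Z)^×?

1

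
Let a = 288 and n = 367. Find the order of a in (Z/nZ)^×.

183

By Lagrange's theorem, ord_367(288) divides φ(367) = 367 − 1 = 366 = 2 · 3 · 61.
Divisors of 366: 1, 2, 3, 6, 61, 122, 183, 366.
Check 288^d mod 367 for each divisor in increasing order:
288^1 ≡ 288
288^2 ≡ 2
288^3 ≡ 209
288^6 ≡ 8
288^61 ≡ 283
288^122 ≡ 83
288^183 ≡ 1
The smallest such exponent is 183, so the order of 288 is 183.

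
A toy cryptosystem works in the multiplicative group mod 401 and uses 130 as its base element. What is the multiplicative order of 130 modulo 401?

ord(130) | φ(401) = 401 − 1 = 400 = 2^4 · 5^2.
Divisors of 400: 1, 2, 4, 5, 8, 10, 16, 20, 25, 40, 50, 80, 100, 200, 400.
Evaluate successive powers at the divisors of 400:
130^1 ≡ 130 (mod 401)
130^2 ≡ 58 (mod 401)
130^4 ≡ 156 (mod 401)
130^5 ≡ 230 (mod 401)
130^8 ≡ 276 (mod 401)
130^10 ≡ 369 (mod 401)
130^16 ≡ 387 (mod 401)
130^20 ≡ 222 (mod 401)
130^25 ≡ 133 (mod 401)
130^40 ≡ 362 (mod 401)
130^50 ≡ 45 (mod 401)
130^80 ≡ 318 (mod 401)
130^100 ≡ 20 (mod 401)
130^200 ≡ 400 (mod 401)
130^400 ≡ 1 (mod 401) ✓
Therefore the multiplicative order of 130 modulo 401 is 400.

400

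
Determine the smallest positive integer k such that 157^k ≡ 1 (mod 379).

The order of 157 must divide φ(379) = 379 − 1 = 378 = 2 · 3^3 · 7.
Divisors of 378: 1, 2, 3, 6, 7, 9, 14, 18, 21, 27, 42, 54, 63, 126, 189, 378.
Check 157^d mod 379 for each divisor in increasing order:
157^1 ≡ 157 (mod 379)
157^2 ≡ 14 (mod 379)
157^3 ≡ 303 (mod 379)
157^6 ≡ 91 (mod 379)
157^7 ≡ 264 (mod 379)
157^9 ≡ 285 (mod 379)
157^14 ≡ 339 (mod 379)
157^18 ≡ 119 (mod 379)
157^21 ≡ 52 (mod 379)
157^27 ≡ 184 (mod 379)
157^42 ≡ 51 (mod 379)
157^54 ≡ 125 (mod 379)
157^63 ≡ 378 (mod 379)
157^126 ≡ 1 (mod 379) ✓
Hence ord(157) = 126.

126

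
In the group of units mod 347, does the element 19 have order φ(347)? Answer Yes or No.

Yes

φ(347) = 347 − 1 = 346 = 2 · 173.
Test 19^(346/q) mod 347 for each prime factor q of 346:
19^173 ≡ 346 (mod 347)  [q = 2: ≢ 1 ✓]
19^2 ≡ 14 (mod 347)  [q = 173: ≢ 1 ✓]
All checks pass, so 19 has order 346 and is a primitive root modulo 347.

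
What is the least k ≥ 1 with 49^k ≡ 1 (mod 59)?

29

ord(49) | φ(59) = 59 − 1 = 58 = 2 · 29.
Divisors of 58: 1, 2, 29, 58.
Check 49^d mod 59 for each divisor in increasing order:
49^1 ≡ 49
49^2 ≡ 41
49^29 ≡ 1
Hence ord(49) = 29.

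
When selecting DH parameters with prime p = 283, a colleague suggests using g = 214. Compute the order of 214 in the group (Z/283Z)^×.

141

By Lagrange's theorem, ord_283(214) divides φ(283) = 283 − 1 = 282 = 2 · 3 · 47.
Divisors of 282: 1, 2, 3, 6, 47, 94, 141, 282.
Test each divisor d:
214^1 ≡ 214
214^2 ≡ 233
214^3 ≡ 54
214^6 ≡ 86
214^47 ≡ 238
214^94 ≡ 44
214^141 ≡ 1
Therefore the multiplicative order of 214 modulo 283 is 141.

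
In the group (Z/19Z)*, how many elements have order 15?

0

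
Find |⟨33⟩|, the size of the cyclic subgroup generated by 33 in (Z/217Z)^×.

30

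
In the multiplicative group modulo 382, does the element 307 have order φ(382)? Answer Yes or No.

φ(382) = φ(2)·φ(191) = 1·190 = 190 = 2 · 5 · 19.
307 is a primitive root mod 382 iff 307^(φ(382)/q) ≢ 1 for every prime q | φ(382), i.e. q ∈ {2, 5, 19}.
307^95 ≡ 381 (mod 382)  [q = 2: ≢ 1 ✓]
307^38 ≡ 39 (mod 382)  [q = 5: ≢ 1 ✓]
307^10 ≡ 341 (mod 382)  [q = 19: ≢ 1 ✓]
None equal 1, so ord_382(307) = 190: 307 is a primitive root.

Yes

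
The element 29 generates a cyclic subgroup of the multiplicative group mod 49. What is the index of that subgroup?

By Lagrange's theorem, ord_49(29) divides φ(49) = φ(7^2) = 7·(7−1) = 42 = 2 · 3 · 7.
Divisors of 42: 1, 2, 3, 6, 7, 14, 21, 42.
Evaluate successive powers at the divisors of 42:
29^1 ≡ 29 (mod 49)
29^2 ≡ 8 (mod 49)
29^3 ≡ 36 (mod 49)
29^6 ≡ 22 (mod 49)
29^7 ≡ 1 (mod 49) ✓
So ord_49(29) = 7, hence |⟨29⟩| = 7.
The index is φ(49) / ord(29) = 42 / 7 = 6.

6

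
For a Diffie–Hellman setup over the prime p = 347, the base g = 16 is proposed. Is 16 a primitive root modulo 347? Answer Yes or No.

φ(347) = 347 − 1 = 346 = 2 · 173.
Test 16^(346/q) mod 347 for each prime factor q of 346:
16^173 ≡ 1 (mod 347)  [q = 2: ≡ 1 ✗]
16^2 ≡ 256 (mod 347)  [q = 173: ≢ 1 ✓]
16^173 ≡ 1 shows ord(16) | 173, strictly less than φ(347); not a primitive root.

No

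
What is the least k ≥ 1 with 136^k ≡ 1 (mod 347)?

By Lagrange's theorem, ord_347(136) divides φ(347) = 347 − 1 = 346 = 2 · 173.
Divisors of 346: 1, 2, 173, 346.
Evaluate successive powers at the divisors of 346:
136^1 ≡ 136 (mod 347)
136^2 ≡ 105 (mod 347)
136^173 ≡ 1 (mod 347) ✓
The smallest such exponent is 173, so the order of 136 is 173.

173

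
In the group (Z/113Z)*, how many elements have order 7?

φ(113) = 113 − 1 = 112 = 2^4 · 7.
In a cyclic group of order 112, there are φ(d) elements of order d for each divisor d of 112, and zero for non-divisors.
7 | 112, and φ(7) = 7 − 1 = 6.

6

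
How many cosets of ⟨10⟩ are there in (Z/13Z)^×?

ord(10) | φ(13) = 13 − 1 = 12 = 2^2 · 3.
Divisors of 12: 1, 2, 3, 4, 6, 12.
Evaluate successive powers at the divisors of 12:
10^1 ≡ 10
10^2 ≡ 9
10^3 ≡ 12
10^4 ≡ 3
10^6 ≡ 1
The order of 10 is 6, so the subgroup it generates has 6 elements.
[(Z/13Z)^× : ⟨10⟩] = 12/6 = 2.

2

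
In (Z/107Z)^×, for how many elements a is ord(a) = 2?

1

φ(107) = 107 − 1 = 106 = 2 · 53.
Since (Z/107Z)^× is cyclic of order 106, the number of elements of order d is φ(d) when d | 106 and 0 otherwise.
2 | 106, and φ(2) = 2 − 1 = 1.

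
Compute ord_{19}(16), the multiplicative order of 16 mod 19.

9

Since 16 ∈ (Z/19Z)^×, its order divides φ(19) = 19 − 1 = 18 = 2 · 3^2.
Divisors of 18: 1, 2, 3, 6, 9, 18.
Compute 16^d (mod 19) for the divisors d until we hit 1:
16^1 ≡ 16 (mod 19)
16^2 ≡ 9 (mod 19)
16^3 ≡ 11 (mod 19)
16^6 ≡ 7 (mod 19)
16^9 ≡ 1 (mod 19) ✓
Therefore the multiplicative order of 16 modulo 19 is 9.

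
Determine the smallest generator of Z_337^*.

φ(337) = 337 − 1 = 336 = 2^4 · 3 · 7.
Test candidates g = 2, 3, … against the prime factors q ∈ {2, 3, 7} of φ(337): g is a generator iff g^(336/q) ≢ 1 for every such q.
g = 2: 2^168 ≡ 1 — hits 1, so not a primitive root.
g = 3: 3^168 ≡ 1 — hits 1, so not a primitive root.
g = 4: 4^168 ≡ 1 — hits 1, so not a primitive root.
g = 5: 5^168 ≡ 336; 5^112 ≡ 1 — hits 1, so not a primitive root.
g = 6: 6^168 ≡ 1 — hits 1, so not a primitive root.
g = 7: 7^168 ≡ 1 — hits 1, so not a primitive root.
g = 8: 8^168 ≡ 1 — hits 1, so not a primitive root.
g = 9: 9^168 ≡ 1 — hits 1, so not a primitive root.
g = 10: 10^168 ≡ 336; 10^112 ≡ 128; 10^48 ≡ 175 — none is 1, so 10 is a primitive root.
Hence the least primitive root of 337 is 10.

10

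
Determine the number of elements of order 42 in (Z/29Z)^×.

0

φ(29) = 29 − 1 = 28 = 2^2 · 7.
(Z/29Z)^× is cyclic (|G| = 28); a cyclic group of order m has exactly φ(d) elements of each order d | m, and none otherwise.
Since 42 ∤ 28, the count is 0.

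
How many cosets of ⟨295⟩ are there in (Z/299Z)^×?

4

Since 295 ∈ (Z/299Z)^×, its order divides φ(299) = φ(13·23) = (13−1)·(23−1) = 12·22 = 264 = 2^3 · 3 · 11.
Divisors of 264: 1, 2, 3, 4, 6, 8, 11, 12, 22, 24, 33, 44, 66, 88, 132, 264.
Evaluate successive powers at the divisors of 264:
295^1 ≡ 295 (mod 299)
295^2 ≡ 16 (mod 299)
295^3 ≡ 235 (mod 299)
295^4 ≡ 256 (mod 299)
295^6 ≡ 209 (mod 299)
295^8 ≡ 55 (mod 299)
295^11 ≡ 68 (mod 299)
295^12 ≡ 27 (mod 299)
295^22 ≡ 139 (mod 299)
295^24 ≡ 131 (mod 299)
295^33 ≡ 183 (mod 299)
295^44 ≡ 185 (mod 299)
295^66 ≡ 1 (mod 299) ✓
Thus |⟨295⟩| = ord(295) = 66.
The index is φ(299) / ord(295) = 264 / 66 = 4.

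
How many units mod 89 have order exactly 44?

φ(89) = 89 − 1 = 88 = 2^3 · 11.
(Z/89Z)^× is cyclic (|G| = 88); a cyclic group of order m has exactly φ(d) elements of each order d | m, and none otherwise.
44 = 2^2 · 11 divides 88, and φ(44) = 20.

20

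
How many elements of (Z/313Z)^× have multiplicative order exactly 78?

φ(313) = 313 − 1 = 312 = 2^3 · 3 · 13.
(Z/313Z)^× is cyclic (|G| = 312); a cyclic group of order m has exactly φ(d) elements of each order d | m, and none otherwise.
78 = 2 · 3 · 13 divides 312, and φ(78) = 24.

24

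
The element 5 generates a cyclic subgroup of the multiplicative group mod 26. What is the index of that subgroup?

By Lagrange's theorem, ord_26(5) divides φ(26) = φ(2)·φ(13) = 1·12 = 12 = 2^2 · 3.
Divisors of 12: 1, 2, 3, 4, 6, 12.
Test each divisor d:
5^1 ≡ 5
5^2 ≡ 25
5^3 ≡ 21
5^4 ≡ 1
The order of 5 is 4, so the subgroup it generates has 4 elements.
[(Z/26Z)^× : ⟨5⟩] = 12/4 = 3.

3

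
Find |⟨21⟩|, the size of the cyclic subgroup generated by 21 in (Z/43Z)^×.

By Lagrange's theorem, ord_43(21) divides φ(43) = 43 − 1 = 42 = 2 · 3 · 7.
Divisors of 42: 1, 2, 3, 6, 7, 14, 21, 42.
Check 21^d mod 43 for each divisor in increasing order:
21^1 ≡ 21 (mod 43)
21^2 ≡ 11 (mod 43)
21^3 ≡ 16 (mod 43)
21^6 ≡ 41 (mod 43)
21^7 ≡ 1 (mod 43) ✓
The smallest such exponent is 7, so the order of 21 is 7.

7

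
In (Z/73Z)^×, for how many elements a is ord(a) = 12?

4

φ(73) = 73 − 1 = 72 = 2^3 · 3^2.
(Z/73Z)^× is cyclic (|G| = 72); a cyclic group of order m has exactly φ(d) elements of each order d | m, and none otherwise.
12 = 2^2 · 3 divides 72, and φ(12) = 4.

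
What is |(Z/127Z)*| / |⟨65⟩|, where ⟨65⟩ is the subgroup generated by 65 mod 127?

1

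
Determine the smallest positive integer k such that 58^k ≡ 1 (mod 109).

108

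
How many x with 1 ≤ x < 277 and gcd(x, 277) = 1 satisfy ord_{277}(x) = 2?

φ(277) = 277 − 1 = 276 = 2^2 · 3 · 23.
In a cyclic group of order 276, there are φ(d) elements of order d for each divisor d of 276, and zero for non-divisors.
2 | 276, and φ(2) = 2 − 1 = 1.

1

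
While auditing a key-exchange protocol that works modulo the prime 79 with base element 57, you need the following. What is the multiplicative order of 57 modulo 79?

26

Since 57 ∈ (Z/79Z)^×, its order divides φ(79) = 79 − 1 = 78 = 2 · 3 · 13.
Divisors of 78: 1, 2, 3, 6, 13, 26, 39, 78.
Check 57^d mod 79 for each divisor in increasing order:
57^1 ≡ 57
57^2 ≡ 10
57^3 ≡ 17
57^6 ≡ 52
57^13 ≡ 78
57^26 ≡ 1
Therefore the multiplicative order of 57 modulo 79 is 26.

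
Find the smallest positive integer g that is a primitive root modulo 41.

6

φ(41) = 41 − 1 = 40 = 2^3 · 5.
g is a primitive root iff g^(40/q) ≢ 1 (mod 41) for each prime q ∈ {2, 5}.
g = 2: 2^20 ≡ 1 — hits 1, so not a primitive root.
g = 3: 3^20 ≡ 40; 3^8 ≡ 1 — hits 1, so not a primitive root.
g = 4: 4^20 ≡ 1 — hits 1, so not a primitive root.
g = 5: 5^20 ≡ 1 — hits 1, so not a primitive root.
g = 6: 6^20 ≡ 40; 6^8 ≡ 10 — none is 1, so 6 is a primitive root.
Hence the least primitive root of 41 is 6.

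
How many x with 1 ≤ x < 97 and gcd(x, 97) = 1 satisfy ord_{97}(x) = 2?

1

φ(97) = 97 − 1 = 96 = 2^5 · 3.
In a cyclic group of order 96, there are φ(d) elements of order d for each divisor d of 96, and zero for non-divisors.
2 | 96, and φ(2) = 2 − 1 = 1.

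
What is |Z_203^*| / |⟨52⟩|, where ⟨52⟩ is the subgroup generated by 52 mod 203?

4

Since 52 ∈ (Z/203Z)^×, its order divides φ(203) = φ(7·29) = (7−1)·(29−1) = 6·28 = 168 = 2^3 · 3 · 7.
Divisors of 168: 1, 2, 3, 4, 6, 7, 8, 12, 14, 21, 24, 28, 42, 56, 84, 168.
Test each divisor d:
52^1 ≡ 52 (mod 203)
52^2 ≡ 65 (mod 203)
52^3 ≡ 132 (mod 203)
52^4 ≡ 165 (mod 203)
52^6 ≡ 169 (mod 203)
52^7 ≡ 59 (mod 203)
52^8 ≡ 23 (mod 203)
52^12 ≡ 141 (mod 203)
52^14 ≡ 30 (mod 203)
52^21 ≡ 146 (mod 203)
52^24 ≡ 190 (mod 203)
52^28 ≡ 88 (mod 203)
52^42 ≡ 1 (mod 203) ✓
The order of 52 is 42, so the subgroup it generates has 42 elements.
Index = |(Z/203Z)^×| / |⟨52⟩| = 168 / 42 = 4.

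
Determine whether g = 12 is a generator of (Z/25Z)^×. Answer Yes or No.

Yes

φ(25) = φ(5^2) = 5·(5−1) = 20 = 2^2 · 5.
12 is a primitive root mod 25 iff 12^(φ(25)/q) ≢ 1 for every prime q | φ(25), i.e. q ∈ {2, 5}.
12^10 ≡ 24 (mod 25)  [q = 2: ≢ 1 ✓]
12^4 ≡ 11 (mod 25)  [q = 5: ≢ 1 ✓]
Every test exponent gives a nontrivial residue, hence 12 generates the full group.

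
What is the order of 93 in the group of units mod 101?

ord(93) | φ(101) = 101 − 1 = 100 = 2^2 · 5^2.
Divisors of 100: 1, 2, 4, 5, 10, 20, 25, 50, 100.
Compute 93^d (mod 101) for the divisors d until we hit 1:
93^1 ≡ 93 (mod 101)
93^2 ≡ 64 (mod 101)
93^4 ≡ 56 (mod 101)
93^5 ≡ 57 (mod 101)
93^10 ≡ 17 (mod 101)
93^20 ≡ 87 (mod 101)
93^25 ≡ 10 (mod 101)
93^50 ≡ 100 (mod 101)
93^100 ≡ 1 (mod 101) ✓
Hence ord(93) = 100.

100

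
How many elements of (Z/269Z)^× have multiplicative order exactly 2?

1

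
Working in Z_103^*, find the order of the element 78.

Since 78 ∈ (Z/103Z)^×, its order divides φ(103) = 103 − 1 = 102 = 2 · 3 · 17.
Divisors of 102: 1, 2, 3, 6, 17, 34, 51, 102.
Compute 78^d (mod 103) for the divisors d until we hit 1:
78^1 ≡ 78 (mod 103)
78^2 ≡ 7 (mod 103)
78^3 ≡ 31 (mod 103)
78^6 ≡ 34 (mod 103)
78^17 ≡ 47 (mod 103)
78^34 ≡ 46 (mod 103)
78^51 ≡ 102 (mod 103)
78^102 ≡ 1 (mod 103) ✓
The smallest such exponent is 102, so the order of 78 is 102.

102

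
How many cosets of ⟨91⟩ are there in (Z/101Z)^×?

ord(91) | φ(101) = 101 − 1 = 100 = 2^2 · 5^2.
Divisors of 100: 1, 2, 4, 5, 10, 20, 25, 50, 100.
Test each divisor d:
91^1 ≡ 91 (mod 101)
91^2 ≡ 100 (mod 101)
91^4 ≡ 1 (mod 101) ✓
Thus |⟨91⟩| = ord(91) = 4.
[(Z/101Z)^× : ⟨91⟩] = 100/4 = 25.

25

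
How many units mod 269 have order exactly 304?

0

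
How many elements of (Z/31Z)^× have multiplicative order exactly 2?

φ(31) = 31 − 1 = 30 = 2 · 3 · 5.
Since (Z/31Z)^× is cyclic of order 30, the number of elements of order d is φ(d) when d | 30 and 0 otherwise.
2 | 30, and φ(2) = 2 − 1 = 1.

1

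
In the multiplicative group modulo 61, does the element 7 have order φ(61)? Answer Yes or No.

Yes

φ(61) = 61 − 1 = 60 = 2^2 · 3 · 5.
It suffices to check that the order of 7 is not a proper divisor of 60: compute 7^(60/q) for q ∈ {2, 3, 5}.
7^30 ≡ 60 (mod 61)  [q = 2: ≢ 1 ✓]
7^20 ≡ 47 (mod 61)  [q = 3: ≢ 1 ✓]
7^12 ≡ 34 (mod 61)  [q = 5: ≢ 1 ✓]
Every test exponent gives a nontrivial residue, hence 7 generates the full group.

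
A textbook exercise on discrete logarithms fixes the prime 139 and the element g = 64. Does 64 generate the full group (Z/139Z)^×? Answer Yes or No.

φ(139) = 139 − 1 = 138 = 2 · 3 · 23.
64 is a primitive root mod 139 iff 64^(φ(139)/q) ≢ 1 for every prime q | φ(139), i.e. q ∈ {2, 3, 23}.
64^69 ≡ 1 (mod 139)  [q = 2: ≡ 1 ✗]
64^46 ≡ 1 (mod 139)  [q = 3: ≡ 1 ✗]
64^6 ≡ 100 (mod 139)  [q = 23: ≢ 1 ✓]
Since 64^69 ≡ 1, the order of 64 divides 69 < 138, so 64 is not a primitive root.

No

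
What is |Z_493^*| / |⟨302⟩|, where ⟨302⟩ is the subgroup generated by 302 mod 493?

112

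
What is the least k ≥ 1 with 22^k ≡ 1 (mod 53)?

Since 22 ∈ (Z/53Z)^×, its order divides φ(53) = 53 − 1 = 52 = 2^2 · 13.
Divisors of 52: 1, 2, 4, 13, 26, 52.
Evaluate successive powers at the divisors of 52:
22^1 ≡ 22 (mod 53)
22^2 ≡ 7 (mod 53)
22^4 ≡ 49 (mod 53)
22^13 ≡ 23 (mod 53)
22^26 ≡ 52 (mod 53)
22^52 ≡ 1 (mod 53) ✓
So ord_53(22) = 52.

52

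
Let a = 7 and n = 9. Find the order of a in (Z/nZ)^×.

By Lagrange's theorem, ord_9(7) divides φ(9) = φ(3^2) = 3·(3−1) = 6 = 2 · 3.
Divisors of 6: 1, 2, 3, 6.
Compute 7^d (mod 9) for the divisors d until we hit 1:
7^1 ≡ 7 (mod 9)
7^2 ≡ 4 (mod 9)
7^3 ≡ 1 (mod 9) ✓
Hence ord(7) = 3.

3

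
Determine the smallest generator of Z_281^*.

3

φ(281) = 281 − 1 = 280 = 2^3 · 5 · 7.
Test candidates g = 2, 3, … against the prime factors q ∈ {2, 5, 7} of φ(281): g is a generator iff g^(280/q) ≢ 1 for every such q.
g = 2: 2^140 ≡ 1 — hits 1, so not a primitive root.
g = 3: 3^140 ≡ 280; 3^56 ≡ 86; 3^40 ≡ 249 — none is 1, so 3 is a primitive root.
So 3 is the smallest generator of (Z/281Z)^×.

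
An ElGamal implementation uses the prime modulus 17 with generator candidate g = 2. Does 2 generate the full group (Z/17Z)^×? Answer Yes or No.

No

φ(17) = 17 − 1 = 16 = 2^4.
2 is a primitive root mod 17 iff 2^(φ(17)/q) ≢ 1 for every prime q | φ(17), i.e. q ∈ {2}.
2^8 ≡ 1 (mod 17)  [q = 2: ≡ 1 ✗]
Since 2^8 ≡ 1, the order of 2 divides 8 < 16, so 2 is not a primitive root.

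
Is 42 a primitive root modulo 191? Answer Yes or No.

Yes

φ(191) = 191 − 1 = 190 = 2 · 5 · 19.
Test 42^(190/q) mod 191 for each prime factor q of 190:
42^95 ≡ 190 (mod 191)  [q = 2: ≢ 1 ✓]
42^38 ≡ 39 (mod 191)  [q = 5: ≢ 1 ✓]
42^10 ≡ 160 (mod 191)  [q = 19: ≢ 1 ✓]
All checks pass, so 42 has order 190 and is a primitive root modulo 191.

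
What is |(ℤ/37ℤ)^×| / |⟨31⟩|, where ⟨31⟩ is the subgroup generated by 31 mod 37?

ord(31) | φ(37) = 37 − 1 = 36 = 2^2 · 3^2.
Divisors of 36: 1, 2, 3, 4, 6, 9, 12, 18, 36.
Evaluate successive powers at the divisors of 36:
31^1 ≡ 31
31^2 ≡ 36
31^3 ≡ 6
31^4 ≡ 1
The order of 31 is 4, so the subgroup it generates has 4 elements.
The index is φ(37) / ord(31) = 36 / 4 = 9.

9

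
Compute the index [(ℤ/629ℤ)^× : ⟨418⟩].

The order of 418 must divide φ(629) = φ(17·37) = (17−1)·(37−1) = 16·36 = 576 = 2^6 · 3^2.
Divisors of 576: 1, 2, 3, 4, 6, 8, 9, 12, 16, 18, 24, 32, 36, 48, 64, 72, 96, 144, 192, 288, 576.
Evaluate successive powers at the divisors of 576:
418^1 ≡ 418 (mod 629)
418^2 ≡ 491 (mod 629)
418^3 ≡ 184 (mod 629)
418^4 ≡ 174 (mod 629)
418^6 ≡ 519 (mod 629)
418^8 ≡ 84 (mod 629)
418^9 ≡ 517 (mod 629)
418^12 ≡ 149 (mod 629)
418^16 ≡ 137 (mod 629)
418^18 ≡ 593 (mod 629)
418^24 ≡ 186 (mod 629)
418^32 ≡ 528 (mod 629)
418^36 ≡ 38 (mod 629)
418^48 ≡ 1 (mod 629) ✓
Thus |⟨418⟩| = ord(418) = 48.
The index is φ(629) / ord(418) = 576 / 48 = 12.

12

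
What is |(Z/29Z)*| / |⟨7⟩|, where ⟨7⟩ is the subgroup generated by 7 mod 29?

The order of 7 must divide φ(29) = 29 − 1 = 28 = 2^2 · 7.
Divisors of 28: 1, 2, 4, 7, 14, 28.
Evaluate successive powers at the divisors of 28:
7^1 ≡ 7 (mod 29)
7^2 ≡ 20 (mod 29)
7^4 ≡ 23 (mod 29)
7^7 ≡ 1 (mod 29) ✓
The order of 7 is 7, so the subgroup it generates has 7 elements.
[(Z/29Z)^× : ⟨7⟩] = 28/7 = 4.

4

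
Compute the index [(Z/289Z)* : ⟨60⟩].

2

ord(60) | φ(289) = φ(17^2) = 17·(17−1) = 272 = 2^4 · 17.
Divisors of 272: 1, 2, 4, 8, 16, 17, 34, 68, 136, 272.
Check 60^d mod 289 for each divisor in increasing order:
60^1 ≡ 60 (mod 289)
60^2 ≡ 132 (mod 289)
60^4 ≡ 84 (mod 289)
60^8 ≡ 120 (mod 289)
60^16 ≡ 239 (mod 289)
60^17 ≡ 179 (mod 289)
60^34 ≡ 251 (mod 289)
60^68 ≡ 288 (mod 289)
60^136 ≡ 1 (mod 289) ✓
Thus |⟨60⟩| = ord(60) = 136.
The index is φ(289) / ord(60) = 272 / 136 = 2.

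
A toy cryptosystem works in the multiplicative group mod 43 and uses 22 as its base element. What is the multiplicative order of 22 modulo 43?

14

ord(22) | φ(43) = 43 − 1 = 42 = 2 · 3 · 7.
Divisors of 42: 1, 2, 3, 6, 7, 14, 21, 42.
Evaluate successive powers at the divisors of 42:
22^1 ≡ 22 (mod 43)
22^2 ≡ 11 (mod 43)
22^3 ≡ 27 (mod 43)
22^6 ≡ 41 (mod 43)
22^7 ≡ 42 (mod 43)
22^14 ≡ 1 (mod 43) ✓
Hence ord(22) = 14.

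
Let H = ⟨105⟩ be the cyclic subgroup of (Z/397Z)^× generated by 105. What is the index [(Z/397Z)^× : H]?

4

The order of 105 must divide φ(397) = 397 − 1 = 396 = 2^2 · 3^2 · 11.
Divisors of 396: 1, 2, 3, 4, 6, 9, 11, 12, 18, 22, 33, 36, 44, 66, 99, 132, 198, 396.
Check 105^d mod 397 for each divisor in increasing order:
105^1 ≡ 105 (mod 397)
105^2 ≡ 306 (mod 397)
105^3 ≡ 370 (mod 397)
105^4 ≡ 341 (mod 397)
105^6 ≡ 332 (mod 397)
105^9 ≡ 167 (mod 397)
105^11 ≡ 286 (mod 397)
105^12 ≡ 255 (mod 397)
105^18 ≡ 99 (mod 397)
105^22 ≡ 14 (mod 397)
105^33 ≡ 34 (mod 397)
105^36 ≡ 273 (mod 397)
105^44 ≡ 196 (mod 397)
105^66 ≡ 362 (mod 397)
105^99 ≡ 1 (mod 397) ✓
The order of 105 is 99, so the subgroup it generates has 99 elements.
The index is φ(397) / ord(105) = 396 / 99 = 4.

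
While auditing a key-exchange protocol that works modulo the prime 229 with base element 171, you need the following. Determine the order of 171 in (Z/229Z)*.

ord(171) | φ(229) = 229 − 1 = 228 = 2^2 · 3 · 19.
Divisors of 228: 1, 2, 3, 4, 6, 12, 19, 38, 57, 76, 114, 228.
Check 171^d mod 229 for each divisor in increasing order:
171^1 ≡ 171 (mod 229)
171^2 ≡ 158 (mod 229)
171^3 ≡ 225 (mod 229)
171^4 ≡ 3 (mod 229)
171^6 ≡ 16 (mod 229)
171^12 ≡ 27 (mod 229)
171^19 ≡ 134 (mod 229)
171^38 ≡ 94 (mod 229)
171^57 ≡ 1 (mod 229) ✓
Therefore the multiplicative order of 171 modulo 229 is 57.

57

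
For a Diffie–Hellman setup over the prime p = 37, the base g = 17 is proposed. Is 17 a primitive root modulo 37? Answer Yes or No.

Yes

φ(37) = 37 − 1 = 36 = 2^2 · 3^2.
17 is a primitive root mod 37 iff 17^(φ(37)/q) ≢ 1 for every prime q | φ(37), i.e. q ∈ {2, 3}.
17^18 ≡ 36 (mod 37)  [q = 2: ≢ 1 ✓]
17^12 ≡ 26 (mod 37)  [q = 3: ≢ 1 ✓]
None equal 1, so ord_37(17) = 36: 17 is a primitive root.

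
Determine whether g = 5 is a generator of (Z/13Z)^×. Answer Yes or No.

φ(13) = 13 − 1 = 12 = 2^2 · 3.
5 is a primitive root mod 13 iff 5^(φ(13)/q) ≢ 1 for every prime q | φ(13), i.e. q ∈ {2, 3}.
5^6 ≡ 12 (mod 13)  [q = 2: ≢ 1 ✓]
5^4 ≡ 1 (mod 13)  [q = 3: ≡ 1 ✗]
5^4 ≡ 1 shows ord(5) | 4, strictly less than φ(13); not a primitive root.

No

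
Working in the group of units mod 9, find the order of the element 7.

Since 7 ∈ (Z/9Z)^×, its order divides φ(9) = φ(3^2) = 3·(3−1) = 6 = 2 · 3.
Divisors of 6: 1, 2, 3, 6.
Test each divisor d:
7^1 ≡ 7 (mod 9)
7^2 ≡ 4 (mod 9)
7^3 ≡ 1 (mod 9) ✓
So ord_9(7) = 3.

3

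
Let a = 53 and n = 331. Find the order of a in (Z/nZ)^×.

165

Since 53 ∈ (Z/331Z)^×, its order divides φ(331) = 331 − 1 = 330 = 2 · 3 · 5 · 11.
Divisors of 330: 1, 2, 3, 5, 6, 10, 11, 15, 22, 30, 33, 55, 66, 110, 165, 330.
Evaluate successive powers at the divisors of 330:
53^1 ≡ 53
53^2 ≡ 161
53^3 ≡ 258
53^5 ≡ 163
53^6 ≡ 33
53^10 ≡ 89
53^11 ≡ 83
53^15 ≡ 274
53^22 ≡ 269
53^30 ≡ 270
53^33 ≡ 150
53^55 ≡ 299
53^66 ≡ 323
53^110 ≡ 31
53^165 ≡ 1
Hence ord(53) = 165.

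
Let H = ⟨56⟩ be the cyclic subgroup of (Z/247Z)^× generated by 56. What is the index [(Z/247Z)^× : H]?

36

By Lagrange's theorem, ord_247(56) divides φ(247) = φ(13·19) = (13−1)·(19−1) = 12·18 = 216 = 2^3 · 3^3.
Divisors of 216: 1, 2, 3, 4, 6, 8, 9, 12, 18, 24, 27, 36, 54, 72, 108, 216.
Check 56^d mod 247 for each divisor in increasing order:
56^1 ≡ 56 (mod 247)
56^2 ≡ 172 (mod 247)
56^3 ≡ 246 (mod 247)
56^4 ≡ 191 (mod 247)
56^6 ≡ 1 (mod 247) ✓
Thus |⟨56⟩| = ord(56) = 6.
Index = |(Z/247Z)^×| / |⟨56⟩| = 216 / 6 = 36.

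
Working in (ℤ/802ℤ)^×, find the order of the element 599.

200

Since 599 ∈ (Z/802Z)^×, its order divides φ(802) = φ(2)·φ(401) = 1·400 = 400 = 2^4 · 5^2.
Divisors of 400: 1, 2, 4, 5, 8, 10, 16, 20, 25, 40, 50, 80, 100, 200, 400.
Compute 599^d (mod 802) for the divisors d until we hit 1:
599^1 ≡ 599 (mod 802)
599^2 ≡ 307 (mod 802)
599^4 ≡ 415 (mod 802)
599^5 ≡ 767 (mod 802)
599^8 ≡ 597 (mod 802)
599^10 ≡ 423 (mod 802)
599^16 ≡ 321 (mod 802)
599^20 ≡ 83 (mod 802)
599^25 ≡ 303 (mod 802)
599^40 ≡ 473 (mod 802)
599^50 ≡ 381 (mod 802)
599^80 ≡ 773 (mod 802)
599^100 ≡ 801 (mod 802)
599^200 ≡ 1 (mod 802) ✓
Therefore the multiplicative order of 599 modulo 802 is 200.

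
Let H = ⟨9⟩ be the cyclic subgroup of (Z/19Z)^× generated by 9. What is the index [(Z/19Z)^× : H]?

2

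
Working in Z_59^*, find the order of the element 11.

58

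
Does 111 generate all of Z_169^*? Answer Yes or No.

φ(169) = φ(13^2) = 13·(13−1) = 156 = 2^2 · 3 · 13.
111 is a primitive root mod 169 iff 111^(φ(169)/q) ≢ 1 for every prime q | φ(169), i.e. q ∈ {2, 3, 13}.
111^78 ≡ 168 (mod 169)  [q = 2: ≢ 1 ✓]
111^52 ≡ 22 (mod 169)  [q = 3: ≢ 1 ✓]
111^12 ≡ 79 (mod 169)  [q = 13: ≢ 1 ✓]
None equal 1, so ord_169(111) = 156: 111 is a primitive root.

Yes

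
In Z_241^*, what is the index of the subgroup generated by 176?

ord(176) | φ(241) = 241 − 1 = 240 = 2^4 · 3 · 5.
Divisors of 240: 1, 2, 3, 4, 5, 6, 8, 10, 12, 15, 16, 20, 24, 30, 40, 48, 60, 80, 120, 240.
Compute 176^d (mod 241) for the divisors d until we hit 1:
176^1 ≡ 176 (mod 241)
176^2 ≡ 128 (mod 241)
176^3 ≡ 115 (mod 241)
176^4 ≡ 237 (mod 241)
176^5 ≡ 19 (mod 241)
176^6 ≡ 211 (mod 241)
176^8 ≡ 16 (mod 241)
176^10 ≡ 120 (mod 241)
176^12 ≡ 177 (mod 241)
176^15 ≡ 111 (mod 241)
176^16 ≡ 15 (mod 241)
176^20 ≡ 181 (mod 241)
176^24 ≡ 240 (mod 241)
176^30 ≡ 30 (mod 241)
176^40 ≡ 226 (mod 241)
176^48 ≡ 1 (mod 241) ✓
So ord_241(176) = 48, hence |⟨176⟩| = 48.
The index is φ(241) / ord(176) = 240 / 48 = 5.

5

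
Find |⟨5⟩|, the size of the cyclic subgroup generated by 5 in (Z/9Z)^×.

6

Since 5 ∈ (Z/9Z)^×, its order divides φ(9) = φ(3^2) = 3·(3−1) = 6 = 2 · 3.
Divisors of 6: 1, 2, 3, 6.
Check 5^d mod 9 for each divisor in increasing order:
5^1 ≡ 5 (mod 9)
5^2 ≡ 7 (mod 9)
5^3 ≡ 8 (mod 9)
5^6 ≡ 1 (mod 9) ✓
Hence ord(5) = 6.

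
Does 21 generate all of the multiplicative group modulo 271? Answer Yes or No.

φ(271) = 271 − 1 = 270 = 2 · 3^3 · 5.
21 is a primitive root mod 271 iff 21^(φ(271)/q) ≢ 1 for every prime q | φ(271), i.e. q ∈ {2, 3, 5}.
21^135 ≡ 270 (mod 271)  [q = 2: ≢ 1 ✓]
21^90 ≡ 242 (mod 271)  [q = 3: ≢ 1 ✓]
21^54 ≡ 244 (mod 271)  [q = 5: ≢ 1 ✓]
All checks pass, so 21 has order 270 and is a primitive root modulo 271.

Yes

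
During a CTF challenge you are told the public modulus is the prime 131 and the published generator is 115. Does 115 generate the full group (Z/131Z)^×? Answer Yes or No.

Yes

φ(131) = 131 − 1 = 130 = 2 · 5 · 13.
115 is a primitive root mod 131 iff 115^(φ(131)/q) ≢ 1 for every prime q | φ(131), i.e. q ∈ {2, 5, 13}.
115^65 ≡ 130 (mod 131)  [q = 2: ≢ 1 ✓]
115^26 ≡ 89 (mod 131)  [q = 5: ≢ 1 ✓]
115^10 ≡ 84 (mod 131)  [q = 13: ≢ 1 ✓]
None equal 1, so ord_131(115) = 130: 115 is a primitive root.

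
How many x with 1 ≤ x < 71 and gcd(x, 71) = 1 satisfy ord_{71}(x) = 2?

φ(71) = 71 − 1 = 70 = 2 · 5 · 7.
(Z/71Z)^× is cyclic (|G| = 70); a cyclic group of order m has exactly φ(d) elements of each order d | m, and none otherwise.
2 | 70, and φ(2) = 2 − 1 = 1.

1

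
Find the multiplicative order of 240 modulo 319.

140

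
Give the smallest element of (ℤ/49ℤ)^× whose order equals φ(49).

3

φ(49) = φ(7^2) = 7·(7−1) = 42 = 2 · 3 · 7.
Test candidates g = 2, 3, … against the prime factors q ∈ {2, 3, 7} of φ(49): g is a generator iff g^(42/q) ≢ 1 for every such q.
g = 2: 2^21 ≡ 1 — hits 1, so not a primitive root.
g = 3: 3^21 ≡ 48; 3^14 ≡ 30; 3^6 ≡ 43 — none is 1, so 3 is a primitive root.
Hence the least primitive root of 49 is 3.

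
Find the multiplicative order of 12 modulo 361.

ord(12) | φ(361) = φ(19^2) = 19·(19−1) = 342 = 2 · 3^2 · 19.
Divisors of 342: 1, 2, 3, 6, 9, 18, 19, 38, 57, 114, 171, 342.
Check 12^d mod 361 for each divisor in increasing order:
12^1 ≡ 12 (mod 361)
12^2 ≡ 144 (mod 361)
12^3 ≡ 284 (mod 361)
12^6 ≡ 153 (mod 361)
12^9 ≡ 132 (mod 361)
12^18 ≡ 96 (mod 361)
12^19 ≡ 69 (mod 361)
12^38 ≡ 68 (mod 361)
12^57 ≡ 360 (mod 361)
12^114 ≡ 1 (mod 361) ✓
So ord_361(12) = 114.

114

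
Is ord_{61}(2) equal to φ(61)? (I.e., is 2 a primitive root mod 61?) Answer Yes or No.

φ(61) = 61 − 1 = 60 = 2^2 · 3 · 5.
Test 2^(60/q) mod 61 for each prime factor q of 60:
2^30 ≡ 60 (mod 61)  [q = 2: ≢ 1 ✓]
2^20 ≡ 47 (mod 61)  [q = 3: ≢ 1 ✓]
2^12 ≡ 9 (mod 61)  [q = 5: ≢ 1 ✓]
Every test exponent gives a nontrivial residue, hence 2 generates the full group.

Yes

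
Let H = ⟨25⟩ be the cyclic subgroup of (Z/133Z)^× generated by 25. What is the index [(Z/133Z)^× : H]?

12

The order of 25 must divide φ(133) = φ(7·19) = (7−1)·(19−1) = 6·18 = 108 = 2^2 · 3^3.
Divisors of 108: 1, 2, 3, 4, 6, 9, 12, 18, 27, 36, 54, 108.
Check 25^d mod 133 for each divisor in increasing order:
25^1 ≡ 25 (mod 133)
25^2 ≡ 93 (mod 133)
25^3 ≡ 64 (mod 133)
25^4 ≡ 4 (mod 133)
25^6 ≡ 106 (mod 133)
25^9 ≡ 1 (mod 133) ✓
The order of 25 is 9, so the subgroup it generates has 9 elements.
Index = |(Z/133Z)^×| / |⟨25⟩| = 108 / 9 = 12.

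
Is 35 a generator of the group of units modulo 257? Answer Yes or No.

No

φ(257) = 257 − 1 = 256 = 2^8.
35 is a primitive root mod 257 iff 35^(φ(257)/q) ≢ 1 for every prime q | φ(257), i.e. q ∈ {2}.
35^128 ≡ 1 (mod 257)  [q = 2: ≡ 1 ✗]
Since 35^128 ≡ 1, the order of 35 divides 128 < 256, so 35 is not a primitive root.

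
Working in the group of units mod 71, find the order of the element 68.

Since 68 ∈ (Z/71Z)^×, its order divides φ(71) = 71 − 1 = 70 = 2 · 5 · 7.
Divisors of 70: 1, 2, 5, 7, 10, 14, 35, 70.
Compute 68^d (mod 71) for the divisors d until we hit 1:
68^1 ≡ 68
68^2 ≡ 9
68^5 ≡ 41
68^7 ≡ 14
68^10 ≡ 48
68^14 ≡ 54
68^35 ≡ 70
68^70 ≡ 1
So ord_71(68) = 70.

70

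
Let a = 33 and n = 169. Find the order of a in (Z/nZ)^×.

156

ord(33) | φ(169) = φ(13^2) = 13·(13−1) = 156 = 2^2 · 3 · 13.
Divisors of 156: 1, 2, 3, 4, 6, 12, 13, 26, 39, 52, 78, 156.
Evaluate successive powers at the divisors of 156:
33^1 ≡ 33 (mod 169)
33^2 ≡ 75 (mod 169)
33^3 ≡ 109 (mod 169)
33^4 ≡ 48 (mod 169)
33^6 ≡ 51 (mod 169)
33^12 ≡ 66 (mod 169)
33^13 ≡ 150 (mod 169)
33^26 ≡ 23 (mod 169)
33^39 ≡ 70 (mod 169)
33^52 ≡ 22 (mod 169)
33^78 ≡ 168 (mod 169)
33^156 ≡ 1 (mod 169) ✓
Therefore the multiplicative order of 33 modulo 169 is 156.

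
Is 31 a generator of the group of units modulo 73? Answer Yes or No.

φ(73) = 73 − 1 = 72 = 2^3 · 3^2.
An element g generates (Z/73Z)^× iff g^(72/q) ≢ 1 (mod 73) for each prime q ∈ {2, 3}.
31^36 ≡ 72 (mod 73)  [q = 2: ≢ 1 ✓]
31^24 ≡ 64 (mod 73)  [q = 3: ≢ 1 ✓]
Every test exponent gives a nontrivial residue, hence 31 generates the full group.

Yes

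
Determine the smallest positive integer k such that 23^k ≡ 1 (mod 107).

ord(23) | φ(107) = 107 − 1 = 106 = 2 · 53.
Divisors of 106: 1, 2, 53, 106.
Check 23^d mod 107 for each divisor in increasing order:
23^1 ≡ 23 (mod 107)
23^2 ≡ 101 (mod 107)
23^53 ≡ 1 (mod 107) ✓
The smallest such exponent is 53, so the order of 23 is 53.

53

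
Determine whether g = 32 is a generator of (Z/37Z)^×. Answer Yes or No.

φ(37) = 37 − 1 = 36 = 2^2 · 3^2.
An element g generates (Z/37Z)^× iff g^(36/q) ≢ 1 (mod 37) for each prime q ∈ {2, 3}.
32^18 ≡ 36 (mod 37)  [q = 2: ≢ 1 ✓]
32^12 ≡ 10 (mod 37)  [q = 3: ≢ 1 ✓]
All checks pass, so 32 has order 36 and is a primitive root modulo 37.

Yes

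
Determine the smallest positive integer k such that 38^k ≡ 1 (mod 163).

9

The order of 38 must divide φ(163) = 163 − 1 = 162 = 2 · 3^4.
Divisors of 162: 1, 2, 3, 6, 9, 18, 27, 54, 81, 162.
Compute 38^d (mod 163) for the divisors d until we hit 1:
38^1 ≡ 38
38^2 ≡ 140
38^3 ≡ 104
38^6 ≡ 58
38^9 ≡ 1
Therefore the multiplicative order of 38 modulo 163 is 9.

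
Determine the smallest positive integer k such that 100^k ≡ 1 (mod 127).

By Lagrange's theorem, ord_127(100) divides φ(127) = 127 − 1 = 126 = 2 · 3^2 · 7.
Divisors of 126: 1, 2, 3, 6, 7, 9, 14, 18, 21, 42, 63, 126.
Compute 100^d (mod 127) for the divisors d until we hit 1:
100^1 ≡ 100 (mod 127)
100^2 ≡ 94 (mod 127)
100^3 ≡ 2 (mod 127)
100^6 ≡ 4 (mod 127)
100^7 ≡ 19 (mod 127)
100^9 ≡ 8 (mod 127)
100^14 ≡ 107 (mod 127)
100^18 ≡ 64 (mod 127)
100^21 ≡ 1 (mod 127) ✓
So ord_127(100) = 21.

21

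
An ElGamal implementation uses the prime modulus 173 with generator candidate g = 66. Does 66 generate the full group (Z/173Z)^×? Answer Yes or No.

Yes

φ(173) = 173 − 1 = 172 = 2^2 · 43.
Test 66^(172/q) mod 173 for each prime factor q of 172:
66^86 ≡ 172 (mod 173)  [q = 2: ≢ 1 ✓]
66^4 ≡ 96 (mod 173)  [q = 43: ≢ 1 ✓]
All checks pass, so 66 has order 172 and is a primitive root modulo 173.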